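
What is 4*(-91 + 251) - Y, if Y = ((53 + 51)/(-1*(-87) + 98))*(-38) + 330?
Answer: 61302/185 ≈ 331.36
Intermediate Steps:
Y = 57098/185 (Y = (104/(87 + 98))*(-38) + 330 = (104/185)*(-38) + 330 = -3952/185 + 330 = 57098/185 ≈ 308.64)
4*(-91 + 251) - Y = 4*(-91 + 251) - 1*57098/185 = 4*160 - 57098/185 = 640 - 57098/185 = 61302/185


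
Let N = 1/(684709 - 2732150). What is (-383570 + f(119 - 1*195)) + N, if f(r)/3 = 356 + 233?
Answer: -781719116124/2047441 ≈ -3.8180e+5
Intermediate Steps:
f(r) = 1767 (f(r) = 3*(356 + 233) = 3*589 = 1767)
N = -1/2047441 (N = 1/(-2047441) = -1/2047441 ≈ -4.8841e-7)
(-383570 + f(119 - 1*195)) + N = (-383570 + 1767) - 1/2047441 = -381803 - 1/2047441 = -781719116124/2047441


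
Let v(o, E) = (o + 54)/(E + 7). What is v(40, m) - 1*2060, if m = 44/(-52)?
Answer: -81789/40 ≈ -2044.7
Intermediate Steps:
m = -11/13 (m = 44*(-1/52) = -11/13 ≈ -0.84615)
v(o, E) = (54 + o)/(7 + E)
v(40, m) - 1*2060 = (54 + 40)/(7 - 11/13) - 1*2060 = 94/(80/13) - 2060 = (13/80)*94 - 2060 = 611/40 - 2060 = -81789/40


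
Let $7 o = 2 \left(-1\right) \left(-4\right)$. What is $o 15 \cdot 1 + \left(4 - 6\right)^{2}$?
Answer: $\frac{148}{7} \approx 21.143$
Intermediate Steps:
$o = \frac{8}{7}$ ($o = \frac{2 \left(-1\right) \left(-4\right)}{7} = \frac{\left(-2\right) \left(-4\right)}{7} = \frac{1}{7} \cdot 8 = \frac{8}{7} \approx 1.1429$)
$o 15 \cdot 1 + \left(4 - 6\right)^{2} = \frac{8 \cdot 15 \cdot 1}{7} + \left(4 - 6\right)^{2} = \frac{8}{7} \cdot 15 + \left(-2\right)^{2} = \frac{120}{7} + 4 = \frac{148}{7}$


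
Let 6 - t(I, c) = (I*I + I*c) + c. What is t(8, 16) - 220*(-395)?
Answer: 86698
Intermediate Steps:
t(I, c) = 6 - c - I² - I*c (t(I, c) = 6 - ((I*I + I*c) + c) = 6 - ((I² + I*c) + c) = 6 - (c + I² + I*c) = 6 + (-c - I² - I*c) = 6 - c - I² - I*c)
t(8, 16) - 220*(-395) = (6 - 1*16 - 1*8² - 1*8*16) - 220*(-395) = (6 - 16 - 1*64 - 128) + 86900 = (6 - 16 - 64 - 128) + 86900 = -202 + 86900 = 86698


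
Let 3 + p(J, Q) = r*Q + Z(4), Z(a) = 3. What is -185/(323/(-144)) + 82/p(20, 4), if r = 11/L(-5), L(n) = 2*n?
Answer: 226825/3553 ≈ 63.840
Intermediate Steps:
r = -11/10 (r = 11/((2*(-5))) = 11/(-10) = 11*(-⅒) = -11/10 ≈ -1.1000)
p(J, Q) = -11*Q/10 (p(J, Q) = -3 + (-11*Q/10 + 3) = -3 + (3 - 11*Q/10) = -11*Q/10)
-185/(323/(-144)) + 82/p(20, 4) = -185/(323/(-144)) + 82/((-11/10*4)) = -185/(323*(-1/144)) + 82/(-22/5) = -185/(-323/144) + 82*(-5/22) = -185*(-144/323) - 205/11 = 26640/323 - 205/11 = 226825/3553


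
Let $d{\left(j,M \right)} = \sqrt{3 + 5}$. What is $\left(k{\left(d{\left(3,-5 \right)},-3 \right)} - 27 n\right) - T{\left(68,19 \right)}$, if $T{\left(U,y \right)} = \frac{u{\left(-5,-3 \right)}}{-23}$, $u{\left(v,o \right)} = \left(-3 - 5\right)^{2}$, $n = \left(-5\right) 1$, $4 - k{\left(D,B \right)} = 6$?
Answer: $\frac{3123}{23} \approx 135.78$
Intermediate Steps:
$d{\left(j,M \right)} = 2 \sqrt{2}$ ($d{\left(j,M \right)} = \sqrt{8} = 2 \sqrt{2}$)
$k{\left(D,B \right)} = -2$ ($k{\left(D,B \right)} = 4 - 6 = -2$)
$n = -5$
$u{\left(v,o \right)} = 64$ ($u{\left(v,o \right)} = \left(-8\right)^{2} = 64$)
$T{\left(U,y \right)} = - \frac{64}{23}$ ($T{\left(U,y \right)} = \frac{64}{-23} = 64 \left(- \frac{1}{23}\right) = - \frac{64}{23}$)
$\left(k{\left(d{\left(3,-5 \right)},-3 \right)} - 27 n\right) - T{\left(68,19 \right)} = \left(-2 - -135\right) - - \frac{64}{23} = \left(-2 + 135\right) + \frac{64}{23} = 133 + \frac{64}{23} = \frac{3123}{23}$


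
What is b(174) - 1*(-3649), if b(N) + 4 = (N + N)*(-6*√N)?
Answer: 3645 - 2088*√174 ≈ -23898.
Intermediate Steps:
b(N) = -4 - 12*N^(3/2) (b(N) = -4 + (N + N)*(-6*√N) = -4 + (2*N)*(-6*√N) = -4 - 12*N^(3/2))
b(174) - 1*(-3649) = (-4 - 2088*√174) - 1*(-3649) = (-4 - 2088*√174) + 3649 = 3645 - 2088*√174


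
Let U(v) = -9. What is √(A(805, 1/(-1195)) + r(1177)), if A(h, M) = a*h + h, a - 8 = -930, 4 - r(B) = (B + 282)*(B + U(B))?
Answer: I*√2445513 ≈ 1563.8*I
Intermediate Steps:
r(B) = 4 - (-9 + B)*(282 + B) (r(B) = 4 - (B + 282)*(B - 9) = 4 - (282 + B)*(-9 + B) = 4 - (-9 + B)*(282 + B))
a = -922 (a = 8 - 930 = -922)
A(h, M) = -921*h (A(h, M) = -922*h + h = -921*h)
√(A(805, 1/(-1195)) + r(1177)) = √(-921*805 + (2542 - 1*1177² - 273*1177)) = √(-741405 + (2542 - 1*1385329 - 321321)) = √(-741405 + (2542 - 1385329 - 321321)) = √(-741405 - 1704108) = √(-2445513) = I*√2445513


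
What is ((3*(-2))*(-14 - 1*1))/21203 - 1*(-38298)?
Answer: 812032584/21203 ≈ 38298.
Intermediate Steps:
((3*(-2))*(-14 - 1*1))/21203 - 1*(-38298) = -6*(-14 - 1)*(1/21203) + 38298 = -6*(-15)*(1/21203) + 38298 = 90*(1/21203) + 38298 = 90/21203 + 38298 = 812032584/21203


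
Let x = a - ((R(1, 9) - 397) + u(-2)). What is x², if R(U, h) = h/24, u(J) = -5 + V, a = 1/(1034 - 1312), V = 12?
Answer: 187713361081/1236544 ≈ 1.5180e+5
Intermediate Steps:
a = -1/278 (a = 1/(-278) = -1/278 ≈ -0.0035971)
u(J) = 7 (u(J) = -5 + 12 = 7)
R(U, h) = h/24 (R(U, h) = h*(1/24) = h/24)
x = 433259/1112 (x = -1/278 - (((1/24)*9 - 397) + 7) = -1/278 - ((3/8 - 397) + 7) = -1/278 - (-3173/8 + 7) = -1/278 - 1*(-3117/8) = -1/278 + 3117/8 = 433259/1112 ≈ 389.62)
x² = (433259/1112)² = 187713361081/1236544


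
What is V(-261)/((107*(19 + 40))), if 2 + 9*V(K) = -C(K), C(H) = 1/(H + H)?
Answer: -1043/29658474 ≈ -3.5167e-5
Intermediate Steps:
C(H) = 1/(2*H)
V(K) = -2/9 - 1/(18*K) (V(K) = -2/9 + (-1/(2*K))/9 = -2/9 - 1/(18*K))
V(-261)/((107*(19 + 40))) = ((1/18)*(-1 - 4*(-261))/(-261))/((107*(19 + 40))) = ((1/18)*(-1/261)*(-1 + 1044))/((107*59)) = ((1/18)*(-1/261)*1043)/6313 = -1043/4698*1/6313 = -1043/29658474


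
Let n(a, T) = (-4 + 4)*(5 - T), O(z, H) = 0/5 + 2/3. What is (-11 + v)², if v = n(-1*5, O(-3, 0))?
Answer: 121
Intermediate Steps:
O(z, H) = ⅔ (O(z, H) = 0*(⅕) + 2*(⅓) = 0 + ⅔ = ⅔)
n(a, T) = 0 (n(a, T) = 0*(5 - T) = 0)
v = 0
(-11 + v)² = (-11 + 0)² = (-11)² = 121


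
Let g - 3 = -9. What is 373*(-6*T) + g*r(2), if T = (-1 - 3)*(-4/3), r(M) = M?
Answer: -11948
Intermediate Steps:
g = -6 (g = 3 - 9 = -6)
T = 16/3 (T = -(-16)/3 = -4*(-4/3) = 16/3 ≈ 5.3333)
373*(-6*T) + g*r(2) = 373*(-6*16/3) - 6*2 = 373*(-32) - 12 = -11936 - 12 = -11948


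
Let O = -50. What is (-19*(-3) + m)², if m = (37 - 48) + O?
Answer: 16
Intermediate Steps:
m = -61 (m = (37 - 48) - 50 = -11 - 50 = -61)
(-19*(-3) + m)² = (-19*(-3) - 61)² = (57 - 61)² = (-4)² = 16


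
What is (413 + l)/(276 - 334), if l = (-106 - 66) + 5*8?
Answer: -281/58 ≈ -4.8448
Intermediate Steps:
l = -132 (l = -172 + 40 = -132)
(413 + l)/(276 - 334) = (413 - 132)/(276 - 334) = 281/(-58) = 281*(-1/58) = -281/58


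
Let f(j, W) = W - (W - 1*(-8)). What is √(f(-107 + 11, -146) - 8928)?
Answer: 2*I*√2234 ≈ 94.53*I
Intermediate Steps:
f(j, W) = -8 (f(j, W) = W - (W + 8) = W - (8 + W) = W + (-8 - W) = -8)
√(f(-107 + 11, -146) - 8928) = √(-8 - 8928) = √(-8936) = 2*I*√2234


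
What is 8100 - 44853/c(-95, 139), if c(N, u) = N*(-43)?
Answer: 33043647/4085 ≈ 8089.0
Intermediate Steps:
c(N, u) = -43*N
8100 - 44853/c(-95, 139) = 8100 - 44853/((-43*(-95))) = 8100 - 44853/4085 = 33043647/4085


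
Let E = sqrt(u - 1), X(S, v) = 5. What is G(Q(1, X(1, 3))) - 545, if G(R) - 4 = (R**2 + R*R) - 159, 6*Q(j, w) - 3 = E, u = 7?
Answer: -4195/6 + sqrt(6)/3 ≈ -698.35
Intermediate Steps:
E = sqrt(6) (E = sqrt(7 - 1) = sqrt(6) ≈ 2.4495)
Q(j, w) = 1/2 + sqrt(6)/6
G(R) = -155 + 2*R**2 (G(R) = 4 + ((R**2 + R*R) - 159) = 4 + ((R**2 + R**2) - 159) = 4 + (2*R**2 - 159) = 4 + (-159 + 2*R**2) = -155 + 2*R**2)
G(Q(1, X(1, 3))) - 545 = (-155 + 2*(1/2 + sqrt(6)/6)**2) - 545 = -700 + 2*(1/2 + sqrt(6)/6)**2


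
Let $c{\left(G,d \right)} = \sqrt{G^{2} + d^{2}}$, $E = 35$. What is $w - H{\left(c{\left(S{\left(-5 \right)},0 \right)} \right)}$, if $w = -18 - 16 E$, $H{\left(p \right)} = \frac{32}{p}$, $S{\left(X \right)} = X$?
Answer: $- \frac{2922}{5} \approx -584.4$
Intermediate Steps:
$w = -578$ ($w = -18 - 560 = -578$)
$w - H{\left(c{\left(S{\left(-5 \right)},0 \right)} \right)} = -578 - \frac{32}{\sqrt{\left(-5\right)^{2} + 0^{2}}} = -578 - \frac{32}{\sqrt{25 + 0}} = -578 - \frac{32}{\sqrt{25}} = -578 - \frac{32}{5} = - \frac{2922}{5}$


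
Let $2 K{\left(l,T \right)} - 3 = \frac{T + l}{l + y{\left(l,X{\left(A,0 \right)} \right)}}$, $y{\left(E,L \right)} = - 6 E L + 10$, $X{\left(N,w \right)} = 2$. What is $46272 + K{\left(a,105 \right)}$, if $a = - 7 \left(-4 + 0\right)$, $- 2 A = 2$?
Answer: $\frac{27578873}{596} \approx 46273.0$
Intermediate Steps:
$A = -1$ ($A = \left(- \frac{1}{2}\right) 2 = -1$)
$a = 28$ ($a = \left(-7\right) \left(-4\right) = 28$)
$y{\left(E,L \right)} = 10 - 6 E L$ ($y{\left(E,L \right)} = - 6 E L + 10 = 10 - 6 E L$)
$K{\left(l,T \right)} = \frac{3}{2} + \frac{T + l}{2 \left(10 - 11 l\right)}$ ($K{\left(l,T \right)} = \frac{3}{2} + \frac{\left(T + l\right) \frac{1}{l - \left(-10 + 6 l 2\right)}}{2} = \frac{3}{2} + \frac{\left(T + l\right) \frac{1}{l - \left(-10 + 12 l\right)}}{2} = \frac{3}{2} + \frac{\left(T + l\right) \frac{1}{10 - 11 l}}{2} = \frac{3}{2} + \frac{\frac{1}{10 - 11 l} \left(T + l\right)}{2} = \frac{3}{2} + \frac{T + l}{2 \left(10 - 11 l\right)}$)
$46272 + K{\left(a,105 \right)} = 46272 + \frac{30 + 105 - 896}{2 \left(10 - 308\right)} = 46272 + \frac{1}{2} \frac{1}{-298} \left(-761\right) = 46272 + \frac{1}{2} \left(- \frac{1}{298}\right) \left(-761\right) = 46272 + \frac{761}{596} = \frac{27578873}{596}$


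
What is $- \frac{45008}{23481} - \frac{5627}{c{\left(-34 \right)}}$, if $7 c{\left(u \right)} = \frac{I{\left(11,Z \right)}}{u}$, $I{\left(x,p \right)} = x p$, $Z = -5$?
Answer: $- \frac{31448841146}{1291455} \approx -24351.0$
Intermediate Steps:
$I{\left(x,p \right)} = p x$
$c{\left(u \right)} = - \frac{55}{7 u}$ ($c{\left(u \right)} = \frac{\left(-5\right) 11 \frac{1}{u}}{7} = \frac{\left(-55\right) \frac{1}{u}}{7} = - \frac{55}{7 u}$)
$- \frac{45008}{23481} - \frac{5627}{c{\left(-34 \right)}} = - \frac{45008}{23481} - \frac{5627}{\left(- \frac{55}{7}\right) \frac{1}{-34}} = \left(-45008\right) \frac{1}{23481} - \frac{5627}{\left(- \frac{55}{7}\right) \left(- \frac{1}{34}\right)} = - \frac{45008}{23481} - \frac{5627}{\frac{55}{238}} = - \frac{45008}{23481} - \frac{1339226}{55} = - \frac{31448841146}{1291455}$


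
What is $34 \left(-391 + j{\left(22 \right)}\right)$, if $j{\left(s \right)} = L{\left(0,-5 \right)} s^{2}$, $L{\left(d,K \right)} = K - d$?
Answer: $-95574$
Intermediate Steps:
$j{\left(s \right)} = - 5 s^{2}$ ($j{\left(s \right)} = \left(-5 - 0\right) s^{2} = \left(-5 + 0\right) s^{2} = - 5 s^{2}$)
$34 \left(-391 + j{\left(22 \right)}\right) = 34 \left(-391 - 5 \cdot 22^{2}\right) = 34 \left(-391 - 2420\right) = 34 \left(-2811\right) = -95574$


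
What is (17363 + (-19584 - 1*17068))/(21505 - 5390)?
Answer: -19289/16115 ≈ -1.1970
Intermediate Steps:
(17363 + (-19584 - 1*17068))/(21505 - 5390) = (17363 + (-19584 - 17068))/16115 = (17363 - 36652)*(1/16115) = -19289*1/16115 = -19289/16115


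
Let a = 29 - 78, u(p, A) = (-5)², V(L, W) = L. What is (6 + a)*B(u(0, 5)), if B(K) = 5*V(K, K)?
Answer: -5375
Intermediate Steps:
u(p, A) = 25
a = -49
B(K) = 5*K
(6 + a)*B(u(0, 5)) = (6 - 49)*(5*25) = -43*125 = -5375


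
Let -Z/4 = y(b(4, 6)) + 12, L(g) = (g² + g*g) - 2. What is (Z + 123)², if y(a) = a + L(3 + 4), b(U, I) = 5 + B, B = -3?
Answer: 100489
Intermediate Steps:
L(g) = -2 + 2*g² (L(g) = (g² + g²) - 2 = 2*g² - 2 = -2 + 2*g²)
b(U, I) = 2 (b(U, I) = 5 - 3 = 2)
y(a) = 96 + a (y(a) = a + (-2 + 2*(3 + 4)²) = a + (-2 + 2*7²) = a + (-2 + 2*49) = a + (-2 + 98) = a + 96 = 96 + a)
Z = -440 (Z = -4*((96 + 2) + 12) = -4*(98 + 12) = -4*110 = -440)
(Z + 123)² = (-440 + 123)² = (-317)² = 100489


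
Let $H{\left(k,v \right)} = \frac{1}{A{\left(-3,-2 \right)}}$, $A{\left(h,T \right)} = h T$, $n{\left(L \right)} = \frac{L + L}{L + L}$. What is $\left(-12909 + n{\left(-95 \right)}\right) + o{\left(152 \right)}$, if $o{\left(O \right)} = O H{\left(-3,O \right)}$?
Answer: $- \frac{38648}{3} \approx -12883.0$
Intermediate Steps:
$n{\left(L \right)} = 1$ ($n{\left(L \right)} = \frac{2 L}{2 L} = 2 L \frac{1}{2 L} = 1$)
$A{\left(h,T \right)} = T h$
$H{\left(k,v \right)} = \frac{1}{6}$ ($H{\left(k,v \right)} = \frac{1}{\left(-2\right) \left(-3\right)} = \frac{1}{6}$)
$o{\left(O \right)} = \frac{O}{6}$ ($o{\left(O \right)} = O \frac{1}{6} = \frac{O}{6}$)
$\left(-12909 + n{\left(-95 \right)}\right) + o{\left(152 \right)} = \left(-12909 + 1\right) + \frac{1}{6} \cdot 152 = -12908 + \frac{76}{3} = - \frac{38648}{3}$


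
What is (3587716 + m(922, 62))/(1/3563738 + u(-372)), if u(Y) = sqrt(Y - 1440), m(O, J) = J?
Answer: 12785900794164/23012814101150929 - 91131201048784850064*I*sqrt(453)/23012814101150929 ≈ 0.0005556 - 84284.0*I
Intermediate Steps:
u(Y) = sqrt(-1440 + Y)
(3587716 + m(922, 62))/(1/3563738 + u(-372)) = (3587716 + 62)/(1/3563738 + sqrt(-1440 - 372)) = 3587778/(1/3563738 + sqrt(-1812)) = 3587778/(1/3563738 + 2*I*sqrt(453))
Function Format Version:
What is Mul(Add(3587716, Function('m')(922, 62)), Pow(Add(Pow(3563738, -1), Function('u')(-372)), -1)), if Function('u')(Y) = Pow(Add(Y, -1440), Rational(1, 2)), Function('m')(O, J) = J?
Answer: Add(Rational(12785900794164, 23012814101150929), Mul(Rational(-91131201048784850064, 23012814101150929), I, Pow(453, Rational(1, 2)))) ≈ Add(0.00055560, Mul(-84284., I))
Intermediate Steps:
Function('u')(Y) = Pow(Add(-1440, Y), Rational(1, 2))
Mul(Add(3587716, Function('m')(922, 62)), Pow(Add(Pow(3563738, -1), Function('u')(-372)), -1)) = Mul(Add(3587716, 62), Pow(Add(Pow(3563738, -1), Pow(Add(-1440, -372), Rational(1, 2))), -1)) = Mul(3587778, Pow(Add(Rational(1, 3563738), Pow(-1812, Rational(1, 2))), -1)) = Mul(3587778, Pow(Add(Rational(1, 3563738), Mul(2, I, Pow(453, Rational(1, 2)))), -1))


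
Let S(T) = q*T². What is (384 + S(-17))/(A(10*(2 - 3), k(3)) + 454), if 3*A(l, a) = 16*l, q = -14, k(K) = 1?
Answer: -5493/601 ≈ -9.1398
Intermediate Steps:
S(T) = -14*T²
A(l, a) = 16*l/3 (A(l, a) = (16*l)/3 = 16*l/3)
(384 + S(-17))/(A(10*(2 - 3), k(3)) + 454) = (384 - 14*(-17)²)/(16*(10*(2 - 3))/3 + 454) = (384 - 14*289)/(16*(10*(-1))/3 + 454) = (384 - 4046)/((16/3)*(-10) + 454) = -3662/(-160/3 + 454) = -3662/1202/3 = -3662*3/1202 = -5493/601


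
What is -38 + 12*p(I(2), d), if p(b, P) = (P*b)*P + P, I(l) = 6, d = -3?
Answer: 574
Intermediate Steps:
p(b, P) = P + b*P² (p(b, P) = b*P² + P = P + b*P²)
-38 + 12*p(I(2), d) = -38 + 12*(-3*(1 - 3*6)) = -38 + 12*(-3*(1 - 18)) = -38 + 12*(-3*(-17)) = -38 + 12*51 = -38 + 612 = 574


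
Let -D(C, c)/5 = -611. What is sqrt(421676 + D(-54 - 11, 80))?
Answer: sqrt(424731) ≈ 651.71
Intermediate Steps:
D(C, c) = 3055 (D(C, c) = -5*(-611) = 3055)
sqrt(421676 + D(-54 - 11, 80)) = sqrt(421676 + 3055) = sqrt(424731)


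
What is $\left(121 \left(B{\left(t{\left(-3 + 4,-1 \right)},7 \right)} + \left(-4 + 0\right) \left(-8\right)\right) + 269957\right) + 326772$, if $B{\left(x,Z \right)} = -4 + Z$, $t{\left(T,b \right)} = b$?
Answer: $600964$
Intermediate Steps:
$\left(121 \left(B{\left(t{\left(-3 + 4,-1 \right)},7 \right)} + \left(-4 + 0\right) \left(-8\right)\right) + 269957\right) + 326772 = \left(121 \left(\left(-4 + 7\right) + \left(-4 + 0\right) \left(-8\right)\right) + 269957\right) + 326772 = \left(121 \left(3 - -32\right) + 269957\right) + 326772 = \left(121 \left(3 + 32\right) + 269957\right) + 326772 = \left(121 \cdot 35 + 269957\right) + 326772 = \left(4235 + 269957\right) + 326772 = 274192 + 326772 = 600964$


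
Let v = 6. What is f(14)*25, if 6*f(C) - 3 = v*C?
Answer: 725/2 ≈ 362.50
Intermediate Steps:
f(C) = ½ + C (f(C) = ½ + (6*C)/6 = ½ + C)
f(14)*25 = (½ + 14)*25 = (29/2)*25 = 725/2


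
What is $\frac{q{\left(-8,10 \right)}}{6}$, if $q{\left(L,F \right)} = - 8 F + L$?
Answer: $- \frac{44}{3} \approx -14.667$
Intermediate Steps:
$q{\left(L,F \right)} = L - 8 F$
$\frac{q{\left(-8,10 \right)}}{6} = \frac{-8 - 80}{6} = \left(-8 - 80\right) \frac{1}{6} = \left(-88\right) \frac{1}{6} = - \frac{44}{3}$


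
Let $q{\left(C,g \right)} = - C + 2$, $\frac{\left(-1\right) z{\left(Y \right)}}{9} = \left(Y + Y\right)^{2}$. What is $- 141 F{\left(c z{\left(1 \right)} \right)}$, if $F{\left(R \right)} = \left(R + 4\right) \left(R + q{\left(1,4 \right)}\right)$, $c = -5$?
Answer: $-4695864$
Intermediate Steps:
$z{\left(Y \right)} = - 36 Y^{2}$ ($z{\left(Y \right)} = - 9 \left(Y + Y\right)^{2} = - 9 \left(2 Y\right)^{2} = - 9 \cdot 4 Y^{2} = - 36 Y^{2}$)
$q{\left(C,g \right)} = 2 - C$
$F{\left(R \right)} = \left(1 + R\right) \left(4 + R\right)$ ($F{\left(R \right)} = \left(R + 4\right) \left(R + \left(2 - 1\right)\right) = \left(4 + R\right) \left(R + \left(2 - 1\right)\right) = \left(4 + R\right) \left(R + 1\right) = \left(4 + R\right) \left(1 + R\right) = \left(1 + R\right) \left(4 + R\right)$)
$- 141 F{\left(c z{\left(1 \right)} \right)} = - 141 \left(4 + \left(- 5 \left(- 36 \cdot 1^{2}\right)\right)^{2} + 5 \left(- 5 \left(- 36 \cdot 1^{2}\right)\right)\right) = - 141 \left(4 + \left(- 5 \left(\left(-36\right) 1\right)\right)^{2} + 5 \left(- 5 \left(\left(-36\right) 1\right)\right)\right) = - 141 \left(4 + \left(\left(-5\right) \left(-36\right)\right)^{2} + 5 \left(\left(-5\right) \left(-36\right)\right)\right) = - 141 \left(4 + 180^{2} + 5 \cdot 180\right) = - 141 \left(4 + 32400 + 900\right) = \left(-141\right) 33304 = -4695864$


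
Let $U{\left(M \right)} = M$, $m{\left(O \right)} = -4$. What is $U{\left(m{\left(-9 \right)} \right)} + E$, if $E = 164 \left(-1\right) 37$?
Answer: $-6072$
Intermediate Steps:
$E = -6068$ ($E = \left(-164\right) 37 = -6068$)
$U{\left(m{\left(-9 \right)} \right)} + E = -4 - 6068 = -6072$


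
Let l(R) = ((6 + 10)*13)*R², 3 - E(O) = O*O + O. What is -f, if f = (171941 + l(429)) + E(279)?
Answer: -38374352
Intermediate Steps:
E(O) = 3 - O - O² (E(O) = 3 - (O*O + O) = 3 - (O² + O) = 3 - (O + O²) = 3 + (-O - O²) = 3 - O - O²)
l(R) = 208*R² (l(R) = (16*13)*R² = 208*R²)
f = 38374352 (f = (171941 + 208*429²) + (3 - 1*279 - 1*279²) = (171941 + 208*184041) + (3 - 279 - 1*77841) = (171941 + 38280528) + (3 - 279 - 77841) = 38452469 - 78117 = 38374352)
-f = -1*38374352 = -38374352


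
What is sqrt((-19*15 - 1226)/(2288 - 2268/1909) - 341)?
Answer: I*sqrt(1627825519890723)/2182762 ≈ 18.484*I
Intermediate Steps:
sqrt((-19*15 - 1226)/(2288 - 2268/1909) - 341) = sqrt((-285 - 1226)/(2288 - 2268*1/1909) - 341) = sqrt(-1511/(2288 - 2268/1909) - 341) = sqrt(-1511/4365524/1909 - 341) = sqrt(-1511*1909/4365524 - 341) = sqrt(-2884499/4365524 - 341) = sqrt(-1491528183/4365524) = I*sqrt(1627825519890723)/2182762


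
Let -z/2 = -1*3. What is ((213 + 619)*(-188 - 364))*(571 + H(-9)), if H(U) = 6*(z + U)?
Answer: -253972992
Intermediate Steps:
z = 6 (z = -(-2)*3 = -2*(-3) = 6)
H(U) = 36 + 6*U (H(U) = 6*(6 + U) = 36 + 6*U)
((213 + 619)*(-188 - 364))*(571 + H(-9)) = ((213 + 619)*(-188 - 364))*(571 + (36 + 6*(-9))) = (832*(-552))*(571 + (36 - 54)) = -459264*(571 - 18) = -459264*553 = -253972992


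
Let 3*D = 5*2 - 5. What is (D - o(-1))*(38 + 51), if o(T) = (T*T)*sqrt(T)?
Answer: 445/3 - 89*I ≈ 148.33 - 89.0*I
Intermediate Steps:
D = 5/3 (D = (5*2 - 5)/3 = (10 - 5)/3 = (1/3)*5 = 5/3 ≈ 1.6667)
o(T) = T**(5/2) (o(T) = T**2*sqrt(T) = T**(5/2))
(D - o(-1))*(38 + 51) = (5/3 - (-1)**(5/2))*(38 + 51) = (5/3 - I)*89 = 445/3 - 89*I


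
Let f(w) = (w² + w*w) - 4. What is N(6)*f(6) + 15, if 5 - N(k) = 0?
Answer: 355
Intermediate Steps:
N(k) = 5 (N(k) = 5 - 1*0 = 5 + 0 = 5)
f(w) = -4 + 2*w² (f(w) = (w² + w²) - 4 = 2*w² - 4 = -4 + 2*w²)
N(6)*f(6) + 15 = 5*(-4 + 2*6²) + 15 = 5*(-4 + 2*36) + 15 = 5*(-4 + 72) + 15 = 5*68 + 15 = 340 + 15 = 355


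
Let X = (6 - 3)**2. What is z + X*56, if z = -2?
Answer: 502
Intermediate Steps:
X = 9 (X = 3**2 = 9)
z + X*56 = -2 + 9*56 = -2 + 504 = 502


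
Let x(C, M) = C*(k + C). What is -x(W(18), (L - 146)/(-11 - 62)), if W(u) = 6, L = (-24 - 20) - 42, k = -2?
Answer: -24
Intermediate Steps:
L = -86 (L = -44 - 42 = -86)
x(C, M) = C*(-2 + C)
-x(W(18), (L - 146)/(-11 - 62)) = -6*(-2 + 6) = -6*4 = -1*24 = -24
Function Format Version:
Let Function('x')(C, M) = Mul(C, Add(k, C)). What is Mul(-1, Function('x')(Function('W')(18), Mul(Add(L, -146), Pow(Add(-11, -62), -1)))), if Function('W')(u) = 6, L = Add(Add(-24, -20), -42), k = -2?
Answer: -24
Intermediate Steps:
L = -86 (L = Add(-44, -42) = -86)
Function('x')(C, M) = Mul(C, Add(-2, C))
Mul(-1, Function('x')(Function('W')(18), Mul(Add(L, -146), Pow(Add(-11, -62), -1)))) = Mul(-1, Mul(6, Add(-2, 6))) = Mul(-1, Mul(6, 4)) = Mul(-1, 24) = -24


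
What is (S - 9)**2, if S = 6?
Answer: 9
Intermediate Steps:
(S - 9)**2 = (6 - 9)**2 = (-3)**2 = 9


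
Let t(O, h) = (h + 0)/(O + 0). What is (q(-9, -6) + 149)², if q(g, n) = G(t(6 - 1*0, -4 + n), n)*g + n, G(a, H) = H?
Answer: 38809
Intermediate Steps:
t(O, h) = h/O
q(g, n) = n + g*n (q(g, n) = n*g + n = g*n + n = n + g*n)
(q(-9, -6) + 149)² = (-6*(1 - 9) + 149)² = (-6*(-8) + 149)² = (48 + 149)² = 197² = 38809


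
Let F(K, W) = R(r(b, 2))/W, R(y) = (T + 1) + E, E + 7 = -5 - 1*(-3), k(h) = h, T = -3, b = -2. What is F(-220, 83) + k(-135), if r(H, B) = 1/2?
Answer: -11216/83 ≈ -135.13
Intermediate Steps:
r(H, B) = ½
E = -9 (E = -7 + (-5 - 1*(-3)) = -7 + (-5 + 3) = -7 - 2 = -9)
R(y) = -11 (R(y) = (-3 + 1) - 9 = -2 - 9 = -11)
F(K, W) = -11/W
F(-220, 83) + k(-135) = -11/83 - 135 = -11216/83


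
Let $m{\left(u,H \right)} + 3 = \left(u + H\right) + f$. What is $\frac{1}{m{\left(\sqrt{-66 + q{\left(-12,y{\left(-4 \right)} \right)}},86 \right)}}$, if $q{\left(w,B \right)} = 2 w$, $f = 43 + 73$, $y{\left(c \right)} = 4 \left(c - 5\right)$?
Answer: $\frac{199}{39691} - \frac{3 i \sqrt{10}}{39691} \approx 0.0050137 - 0.00023902 i$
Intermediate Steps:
$y{\left(c \right)} = -20 + 4 c$ ($y{\left(c \right)} = 4 \left(-5 + c\right) = -20 + 4 c$)
$f = 116$
$m{\left(u,H \right)} = 113 + H + u$ ($m{\left(u,H \right)} = -3 + \left(\left(u + H\right) + 116\right) = -3 + \left(\left(H + u\right) + 116\right) = -3 + \left(116 + H + u\right) = 113 + H + u$)
$\frac{1}{m{\left(\sqrt{-66 + q{\left(-12,y{\left(-4 \right)} \right)}},86 \right)}} = \frac{1}{113 + 86 + \sqrt{-66 + 2 \left(-12\right)}} = \frac{1}{113 + 86 + \sqrt{-66 - 24}} = \frac{1}{113 + 86 + \sqrt{-90}} = \frac{1}{113 + 86 + 3 i \sqrt{10}} = \frac{1}{199 + 3 i \sqrt{10}}$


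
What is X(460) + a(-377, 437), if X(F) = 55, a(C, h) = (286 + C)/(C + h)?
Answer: 3209/60 ≈ 53.483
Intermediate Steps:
a(C, h) = (286 + C)/(C + h)
X(460) + a(-377, 437) = 55 + (286 - 377)/(-377 + 437) = 55 - 91/60 = 3209/60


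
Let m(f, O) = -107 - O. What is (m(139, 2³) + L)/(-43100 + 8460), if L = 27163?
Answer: -3381/4330 ≈ -0.78083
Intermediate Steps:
(m(139, 2³) + L)/(-43100 + 8460) = ((-107 - 1*2³) + 27163)/(-43100 + 8460) = ((-107 - 1*8) + 27163)/(-34640) = ((-107 - 8) + 27163)*(-1/34640) = (-115 + 27163)*(-1/34640) = 27048*(-1/34640) = -3381/4330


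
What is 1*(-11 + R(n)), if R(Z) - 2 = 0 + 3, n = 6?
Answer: -6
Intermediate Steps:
R(Z) = 5 (R(Z) = 2 + (0 + 3) = 2 + 3 = 5)
1*(-11 + R(n)) = 1*(-11 + 5) = 1*(-6) = -6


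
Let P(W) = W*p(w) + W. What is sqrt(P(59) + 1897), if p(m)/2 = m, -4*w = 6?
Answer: sqrt(1779) ≈ 42.178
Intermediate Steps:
w = -3/2 (w = -1/4*6 = -3/2 ≈ -1.5000)
p(m) = 2*m
P(W) = -2*W (P(W) = W*(2*(-3/2)) + W = W*(-3) + W = -3*W + W = -2*W)
sqrt(P(59) + 1897) = sqrt(-2*59 + 1897) = sqrt(-118 + 1897) = sqrt(1779)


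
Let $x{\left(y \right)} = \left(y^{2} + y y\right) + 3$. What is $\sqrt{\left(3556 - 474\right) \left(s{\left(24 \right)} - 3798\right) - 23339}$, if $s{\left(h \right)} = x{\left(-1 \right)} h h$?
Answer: $i \sqrt{2852615} \approx 1689.0 i$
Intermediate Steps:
$x{\left(y \right)} = 3 + 2 y^{2}$ ($x{\left(y \right)} = \left(y^{2} + y^{2}\right) + 3 = 2 y^{2} + 3 = 3 + 2 y^{2}$)
$s{\left(h \right)} = 5 h^{2}$ ($s{\left(h \right)} = \left(3 + 2 \left(-1\right)^{2}\right) h h = \left(3 + 2 \cdot 1\right) h h = \left(3 + 2\right) h h = 5 h h = 5 h^{2}$)
$\sqrt{\left(3556 - 474\right) \left(s{\left(24 \right)} - 3798\right) - 23339} = \sqrt{\left(3556 - 474\right) \left(5 \cdot 24^{2} - 3798\right) - 23339} = \sqrt{\left(3556 + \left(-2575 + 2101\right)\right) \left(5 \cdot 576 - 3798\right) - 23339} = \sqrt{\left(3556 - 474\right) \left(2880 - 3798\right) - 23339} = \sqrt{3082 \left(-918\right) - 23339} = \sqrt{-2829276 - 23339} = \sqrt{-2852615} = i \sqrt{2852615}$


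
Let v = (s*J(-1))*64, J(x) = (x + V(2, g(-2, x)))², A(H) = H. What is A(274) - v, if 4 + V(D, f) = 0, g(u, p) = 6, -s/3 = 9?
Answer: 43474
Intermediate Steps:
s = -27 (s = -3*9 = -27)
V(D, f) = -4 (V(D, f) = -4 + 0 = -4)
J(x) = (-4 + x)² (J(x) = (x - 4)² = (-4 + x)²)
v = -43200 (v = -27*(-4 - 1)²*64 = -27*(-5)²*64 = -27*25*64 = -675*64 = -43200)
A(274) - v = 274 - 1*(-43200) = 274 + 43200 = 43474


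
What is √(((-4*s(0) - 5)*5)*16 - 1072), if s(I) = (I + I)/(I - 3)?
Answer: 8*I*√23 ≈ 38.367*I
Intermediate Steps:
s(I) = 2*I/(-3 + I) (s(I) = (2*I)/(-3 + I) = 2*I/(-3 + I))
√(((-4*s(0) - 5)*5)*16 - 1072) = √(((-8*0/(-3 + 0) - 5)*5)*16 - 1072) = √(((-8*0/(-3) - 5)*5)*16 - 1072) = √(((-8*0*(-1)/3 - 5)*5)*16 - 1072) = √(((-4*0 - 5)*5)*16 - 1072) = √(((0 - 5)*5)*16 - 1072) = √(-5*5*16 - 1072) = √(-25*16 - 1072) = √(-400 - 1072) = √(-1472) = 8*I*√23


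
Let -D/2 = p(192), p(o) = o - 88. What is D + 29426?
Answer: 29218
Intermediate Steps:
p(o) = -88 + o
D = -208 (D = -2*(-88 + 192) = -2*104 = -208)
D + 29426 = -208 + 29426 = 29218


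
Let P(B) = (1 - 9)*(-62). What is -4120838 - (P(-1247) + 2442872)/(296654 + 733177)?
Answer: -1414589720582/343277 ≈ -4.1208e+6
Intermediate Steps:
P(B) = 496 (P(B) = -8*(-62) = 496)
-4120838 - (P(-1247) + 2442872)/(296654 + 733177) = -4120838 - (496 + 2442872)/(296654 + 733177) = -4120838 - 2443368/1029831 = -4120838 - 1*814456/343277 = -4120838 - 814456/343277 = -1414589720582/343277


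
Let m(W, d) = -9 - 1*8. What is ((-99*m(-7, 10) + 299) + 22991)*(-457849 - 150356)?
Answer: -15188703465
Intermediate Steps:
m(W, d) = -17 (m(W, d) = -9 - 8 = -17)
((-99*m(-7, 10) + 299) + 22991)*(-457849 - 150356) = ((-99*(-17) + 299) + 22991)*(-457849 - 150356) = ((1683 + 299) + 22991)*(-608205) = (1982 + 22991)*(-608205) = 24973*(-608205) = -15188703465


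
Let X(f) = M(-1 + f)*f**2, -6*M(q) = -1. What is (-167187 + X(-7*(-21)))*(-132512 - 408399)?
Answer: 176970392781/2 ≈ 8.8485e+10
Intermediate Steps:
M(q) = 1/6 (M(q) = -1/6*(-1) = 1/6)
X(f) = f**2/6
(-167187 + X(-7*(-21)))*(-132512 - 408399) = (-167187 + (-7*(-21))**2/6)*(-132512 - 408399) = (-167187 + (1/6)*147**2)*(-540911) = (-167187 + (1/6)*21609)*(-540911) = (-167187 + 7203/2)*(-540911) = -327171/2*(-540911) = 176970392781/2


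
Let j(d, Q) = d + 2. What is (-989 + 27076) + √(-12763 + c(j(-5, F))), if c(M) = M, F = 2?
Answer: 26087 + I*√12766 ≈ 26087.0 + 112.99*I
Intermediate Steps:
j(d, Q) = 2 + d
(-989 + 27076) + √(-12763 + c(j(-5, F))) = (-989 + 27076) + √(-12763 + (2 - 5)) = 26087 + √(-12763 - 3) = 26087 + √(-12766) = 26087 + I*√12766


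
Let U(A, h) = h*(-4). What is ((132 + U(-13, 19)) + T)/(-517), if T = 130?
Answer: -186/517 ≈ -0.35977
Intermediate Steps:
U(A, h) = -4*h
((132 + U(-13, 19)) + T)/(-517) = ((132 - 4*19) + 130)/(-517) = ((132 - 76) + 130)*(-1/517) = (56 + 130)*(-1/517) = 186*(-1/517) = -186/517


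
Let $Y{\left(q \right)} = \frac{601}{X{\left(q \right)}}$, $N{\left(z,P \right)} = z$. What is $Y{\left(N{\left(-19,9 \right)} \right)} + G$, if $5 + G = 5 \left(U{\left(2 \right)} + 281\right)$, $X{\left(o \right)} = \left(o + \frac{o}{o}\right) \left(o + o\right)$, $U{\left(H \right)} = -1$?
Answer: $\frac{954781}{684} \approx 1395.9$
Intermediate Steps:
$X{\left(o \right)} = 2 o \left(1 + o\right)$ ($X{\left(o \right)} = \left(o + 1\right) 2 o = \left(1 + o\right) 2 o = 2 o \left(1 + o\right)$)
$Y{\left(q \right)} = \frac{601}{2 q \left(1 + q\right)}$
$G = 1395$ ($G = -5 + 5 \left(-1 + 281\right) = -5 + 5 \cdot 280 = -5 + 1400 = 1395$)
$Y{\left(N{\left(-19,9 \right)} \right)} + G = \frac{601}{2 \left(-19\right) \left(1 - 19\right)} + 1395 = \frac{601}{2} \left(- \frac{1}{19}\right) \frac{1}{-18} + 1395 = \frac{601}{2} \left(- \frac{1}{19}\right) \left(- \frac{1}{18}\right) + 1395 = \frac{601}{684} + 1395 = \frac{954781}{684}$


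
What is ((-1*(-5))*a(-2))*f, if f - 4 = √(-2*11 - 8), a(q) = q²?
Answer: 80 + 20*I*√30 ≈ 80.0 + 109.54*I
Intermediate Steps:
f = 4 + I*√30 (f = 4 + √(-2*11 - 8) = 4 + √(-22 - 8) = 4 + √(-30) = 4 + I*√30 ≈ 4.0 + 5.4772*I)
((-1*(-5))*a(-2))*f = (-1*(-5)*(-2)²)*(4 + I*√30) = (5*4)*(4 + I*√30) = 20*(4 + I*√30) = 80 + 20*I*√30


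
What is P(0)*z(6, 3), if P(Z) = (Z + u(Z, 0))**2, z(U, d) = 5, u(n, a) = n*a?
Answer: 0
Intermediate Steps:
u(n, a) = a*n
P(Z) = Z**2 (P(Z) = (Z + 0*Z)**2 = (Z + 0)**2 = Z**2)
P(0)*z(6, 3) = 0**2*5 = 0*5 = 0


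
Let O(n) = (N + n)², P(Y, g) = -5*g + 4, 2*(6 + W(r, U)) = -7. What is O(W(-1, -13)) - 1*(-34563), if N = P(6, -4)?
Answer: 139093/4 ≈ 34773.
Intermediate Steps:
W(r, U) = -19/2 (W(r, U) = -6 + (½)*(-7) = -6 - 7/2 = -19/2)
P(Y, g) = 4 - 5*g
N = 24 (N = 4 - 5*(-4) = 4 + 20 = 24)
O(n) = (24 + n)²
O(W(-1, -13)) - 1*(-34563) = (24 - 19/2)² - 1*(-34563) = (29/2)² + 34563 = 841/4 + 34563 = 139093/4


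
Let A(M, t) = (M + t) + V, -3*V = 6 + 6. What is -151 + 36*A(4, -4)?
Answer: -295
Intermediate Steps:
V = -4 (V = -(6 + 6)/3 = -⅓*12 = -4)
A(M, t) = -4 + M + t (A(M, t) = (M + t) - 4 = -4 + M + t)
-151 + 36*A(4, -4) = -151 + 36*(-4 + 4 - 4) = -151 + 36*(-4) = -151 - 144 = -295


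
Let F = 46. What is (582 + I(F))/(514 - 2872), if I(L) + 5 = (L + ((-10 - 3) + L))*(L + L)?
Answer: -2615/786 ≈ -3.3270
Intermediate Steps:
I(L) = -5 + 2*L*(-13 + 2*L) (I(L) = -5 + (L + ((-10 - 3) + L))*(L + L) = -5 + (L + (-13 + L))*(2*L) = -5 + (-13 + 2*L)*(2*L) = -5 + 2*L*(-13 + 2*L))
(582 + I(F))/(514 - 2872) = (582 + (-5 - 26*46 + 4*46²))/(514 - 2872) = (582 + (-5 - 1196 + 4*2116))/(-2358) = (582 + (-5 - 1196 + 8464))*(-1/2358) = (582 + 7263)*(-1/2358) = 7845*(-1/2358) = -2615/786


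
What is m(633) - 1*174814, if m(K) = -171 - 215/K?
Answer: -110765720/633 ≈ -1.7499e+5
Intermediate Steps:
m(K) = -171 - 215/K
m(633) - 1*174814 = (-171 - 215/633) - 1*174814 = (-171 - 215*1/633) - 174814 = (-171 - 215/633) - 174814 = -108458/633 - 174814 = -110765720/633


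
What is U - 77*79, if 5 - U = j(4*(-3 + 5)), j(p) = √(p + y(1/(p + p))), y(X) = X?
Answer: -6078 - √129/4 ≈ -6080.8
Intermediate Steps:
j(p) = √(p + 1/(2*p)) (j(p) = √(p + 1/(p + p)) = √(p + 1/(2*p)))
U = 5 - √129/4 (U = 5 - √(2/((4*(-3 + 5))) + 4*(4*(-3 + 5)))/2 = 5 - √(2/((4*2)) + 4*(4*2))/2 = 5 - √(2/8 + 4*8)/2 = 5 - √(2*(⅛) + 32)/2 = 5 - √(¼ + 32)/2 = 5 - √(129/4)/2 = 5 - √129/2/2 = 5 - √129/4 ≈ 2.1605)
U - 77*79 = (5 - √129/4) - 77*79 = (5 - √129/4) - 6083 = -6078 - √129/4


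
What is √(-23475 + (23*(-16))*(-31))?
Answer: I*√12067 ≈ 109.85*I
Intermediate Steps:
√(-23475 + (23*(-16))*(-31)) = √(-23475 - 368*(-31)) = √(-23475 + 11408) = √(-12067) = I*√12067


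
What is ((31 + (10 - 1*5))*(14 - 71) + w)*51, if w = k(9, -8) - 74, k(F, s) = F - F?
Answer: -108426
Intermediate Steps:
k(F, s) = 0
w = -74 (w = 0 - 74 = -74)
((31 + (10 - 1*5))*(14 - 71) + w)*51 = ((31 + (10 - 1*5))*(14 - 71) - 74)*51 = ((31 + (10 - 5))*(-57) - 74)*51 = ((31 + 5)*(-57) - 74)*51 = (36*(-57) - 74)*51 = (-2052 - 74)*51 = -2126*51 = -108426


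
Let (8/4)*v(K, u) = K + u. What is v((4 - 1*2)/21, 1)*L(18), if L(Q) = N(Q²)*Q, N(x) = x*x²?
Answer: 2346843456/7 ≈ 3.3526e+8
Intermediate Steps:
v(K, u) = K/2 + u/2 (v(K, u) = (K + u)/2 = K/2 + u/2)
N(x) = x³
L(Q) = Q⁷ (L(Q) = (Q²)³*Q = Q⁶*Q = Q⁷)
v((4 - 1*2)/21, 1)*L(18) = (((4 - 1*2)/21)/2 + (½)*1)*18⁷ = (((4 - 2)*(1/21))/2 + ½)*612220032 = ((2*(1/21))/2 + ½)*612220032 = ((½)*(2/21) + ½)*612220032 = (1/21 + ½)*612220032 = (23/42)*612220032 = 2346843456/7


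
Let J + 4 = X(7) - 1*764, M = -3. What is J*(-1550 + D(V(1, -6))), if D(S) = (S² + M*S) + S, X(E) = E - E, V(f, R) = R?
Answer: 1153536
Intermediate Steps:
X(E) = 0
D(S) = S² - 2*S (D(S) = (S² - 3*S) + S = S² - 2*S)
J = -768 (J = -4 + (0 - 1*764) = -4 + (0 - 764) = -4 - 764 = -768)
J*(-1550 + D(V(1, -6))) = -768*(-1550 - 6*(-2 - 6)) = -768*(-1550 - 6*(-8)) = -768*(-1550 + 48) = -768*(-1502) = 1153536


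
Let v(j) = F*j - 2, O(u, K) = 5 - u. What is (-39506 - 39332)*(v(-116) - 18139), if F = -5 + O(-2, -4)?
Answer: 1448490574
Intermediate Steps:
F = 2 (F = -5 + (5 - 1*(-2)) = -5 + (5 + 2) = -5 + 7 = 2)
v(j) = -2 + 2*j (v(j) = 2*j - 2 = -2 + 2*j)
(-39506 - 39332)*(v(-116) - 18139) = (-39506 - 39332)*((-2 + 2*(-116)) - 18139) = -78838*((-2 - 232) - 18139) = -78838*(-234 - 18139) = -78838*(-18373) = 1448490574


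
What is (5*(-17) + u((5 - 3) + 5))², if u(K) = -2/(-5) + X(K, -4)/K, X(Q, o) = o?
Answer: 8886361/1225 ≈ 7254.2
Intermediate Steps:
u(K) = ⅖ - 4/K (u(K) = -2/(-5) - 4/K = -2*(-⅕) - 4/K = ⅖ - 4/K)
(5*(-17) + u((5 - 3) + 5))² = (5*(-17) + (⅖ - 4/((5 - 3) + 5)))² = (-85 + (⅖ - 4/(2 + 5)))² = (-85 + (⅖ - 4/7))² = (-85 - 6/35)² = (-2981/35)² = 8886361/1225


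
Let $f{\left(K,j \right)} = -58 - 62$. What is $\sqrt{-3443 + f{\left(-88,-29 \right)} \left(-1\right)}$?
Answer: $i \sqrt{3323} \approx 57.645 i$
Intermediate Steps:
$f{\left(K,j \right)} = -120$ ($f{\left(K,j \right)} = -58 - 62 = -120$)
$\sqrt{-3443 + f{\left(-88,-29 \right)} \left(-1\right)} = \sqrt{-3443 - -120} = \sqrt{-3443 + 120} = \sqrt{-3323} = i \sqrt{3323}$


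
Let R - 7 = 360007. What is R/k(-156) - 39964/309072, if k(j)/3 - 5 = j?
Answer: -3091343075/3889156 ≈ -794.86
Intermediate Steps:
R = 360014 (R = 7 + 360007 = 360014)
k(j) = 15 + 3*j
R/k(-156) - 39964/309072 = 360014/(15 + 3*(-156)) - 39964/309072 = 360014/(15 - 468) - 39964*1/309072 = 360014/(-453) - 9991/77268 = 360014*(-1/453) - 9991/77268 = -360014/453 - 9991/77268 = -3091343075/3889156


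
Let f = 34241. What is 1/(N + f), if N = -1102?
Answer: 1/33139 ≈ 3.0176e-5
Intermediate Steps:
1/(N + f) = 1/(-1102 + 34241) = 1/33139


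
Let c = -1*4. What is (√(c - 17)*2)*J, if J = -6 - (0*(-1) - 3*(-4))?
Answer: -36*I*√21 ≈ -164.97*I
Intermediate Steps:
c = -4
J = -18 (J = -6 - (0 + 12) = -6 - 1*12 = -6 - 12 = -18)
(√(c - 17)*2)*J = (√(-4 - 17)*2)*(-18) = (√(-21)*2)*(-18) = ((I*√21)*2)*(-18) = (2*I*√21)*(-18) = -36*I*√21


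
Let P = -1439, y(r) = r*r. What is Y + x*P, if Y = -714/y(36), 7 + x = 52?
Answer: -13987199/216 ≈ -64756.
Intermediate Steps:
y(r) = r**2
x = 45 (x = -7 + 52 = 45)
Y = -119/216 (Y = -714/(36**2) = -714/1296 = -714*1/1296 = -119/216 ≈ -0.55093)
Y + x*P = -119/216 + 45*(-1439) = -119/216 - 64755 = -13987199/216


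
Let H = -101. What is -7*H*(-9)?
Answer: -6363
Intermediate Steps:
-7*H*(-9) = -(-707)*(-9) = -7*909 = -6363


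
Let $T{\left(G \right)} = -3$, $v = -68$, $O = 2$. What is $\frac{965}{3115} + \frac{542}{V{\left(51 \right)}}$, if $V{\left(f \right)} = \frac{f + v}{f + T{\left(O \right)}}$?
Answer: $- \frac{16204687}{10591} \approx -1530.0$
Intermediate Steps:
$V{\left(f \right)} = \frac{-68 + f}{-3 + f}$ ($V{\left(f \right)} = \frac{f - 68}{f - 3} = \frac{-68 + f}{-3 + f}$)
$\frac{965}{3115} + \frac{542}{V{\left(51 \right)}} = \frac{965}{3115} + \frac{542}{\frac{1}{-3 + 51} \left(-68 + 51\right)} = 965 \cdot \frac{1}{3115} + \frac{542}{\frac{1}{48} \left(-17\right)} = \frac{193}{623} + \frac{542}{\frac{1}{48} \left(-17\right)} = \frac{193}{623} + \frac{542}{- \frac{17}{48}} = \frac{193}{623} + 542 \left(- \frac{48}{17}\right) = \frac{193}{623} - \frac{26016}{17} = - \frac{16204687}{10591}$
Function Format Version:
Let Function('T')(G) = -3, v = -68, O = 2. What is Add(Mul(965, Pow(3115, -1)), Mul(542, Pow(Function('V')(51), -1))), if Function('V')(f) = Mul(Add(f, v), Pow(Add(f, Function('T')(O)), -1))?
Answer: Rational(-16204687, 10591) ≈ -1530.0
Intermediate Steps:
Function('V')(f) = Mul(Pow(Add(-3, f), -1), Add(-68, f)) (Function('V')(f) = Mul(Add(f, -68), Pow(Add(f, -3), -1)) = Mul(Add(-68, f), Pow(Add(-3, f), -1)) = Mul(Pow(Add(-3, f), -1), Add(-68, f)))
Add(Mul(965, Pow(3115, -1)), Mul(542, Pow(Function('V')(51), -1))) = Add(Mul(965, Pow(3115, -1)), Mul(542, Pow(Mul(Pow(Add(-3, 51), -1), Add(-68, 51)), -1))) = Add(Mul(965, Rational(1, 3115)), Mul(542, Pow(Mul(Pow(48, -1), -17), -1))) = Add(Rational(193, 623), Mul(542, Pow(Mul(Rational(1, 48), -17), -1))) = Add(Rational(193, 623), Mul(542, Pow(Rational(-17, 48), -1))) = Add(Rational(193, 623), Mul(542, Rational(-48, 17))) = Add(Rational(193, 623), Rational(-26016, 17)) = Rational(-16204687, 10591)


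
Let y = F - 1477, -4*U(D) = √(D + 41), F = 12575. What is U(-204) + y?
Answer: 11098 - I*√163/4 ≈ 11098.0 - 3.1918*I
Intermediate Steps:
U(D) = -√(41 + D)/4 (U(D) = -√(D + 41)/4 = -√(41 + D)/4)
y = 11098 (y = 12575 - 1477 = 11098)
U(-204) + y = -√(41 - 204)/4 + 11098 = -I*√163/4 + 11098 = 11098 - I*√163/4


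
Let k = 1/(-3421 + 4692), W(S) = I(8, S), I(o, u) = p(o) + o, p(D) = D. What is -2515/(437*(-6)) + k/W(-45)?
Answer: 25573831/26660496 ≈ 0.95924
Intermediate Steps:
I(o, u) = 2*o (I(o, u) = o + o = 2*o)
W(S) = 16 (W(S) = 2*8 = 16)
k = 1/1271 ≈ 0.00078678
-2515/(437*(-6)) + k/W(-45) = -2515/(437*(-6)) + (1/1271)/16 = -2515/(-2622) + (1/1271)*(1/16) = -2515*(-1/2622) + 1/20336 = 2515/2622 + 1/20336 = 25573831/26660496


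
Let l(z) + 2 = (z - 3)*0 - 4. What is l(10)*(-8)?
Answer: 48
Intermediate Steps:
l(z) = -6 (l(z) = -2 + ((z - 3)*0 - 4) = -2 + ((-3 + z)*0 - 4) = -2 + (0 - 4) = -2 - 4 = -6)
l(10)*(-8) = -6*(-8) = 48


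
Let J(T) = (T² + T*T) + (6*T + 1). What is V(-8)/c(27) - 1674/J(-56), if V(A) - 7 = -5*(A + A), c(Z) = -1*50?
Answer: -200073/98950 ≈ -2.0220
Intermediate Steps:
J(T) = 1 + 2*T² + 6*T (J(T) = (T² + T²) + (1 + 6*T) = 2*T² + (1 + 6*T) = 1 + 2*T² + 6*T)
c(Z) = -50
V(A) = 7 - 10*A (V(A) = 7 - 5*(A + A) = 7 - 10*A)
V(-8)/c(27) - 1674/J(-56) = (7 - 10*(-8))/(-50) - 1674/(1 + 2*(-56)² + 6*(-56)) = (7 + 80)*(-1/50) - 1674/(1 + 2*3136 - 336) = 87*(-1/50) - 1674/(1 + 6272 - 336) = -87/50 - 1674/5937 = -87/50 - 1674*1/5937 = -87/50 - 558/1979 = -200073/98950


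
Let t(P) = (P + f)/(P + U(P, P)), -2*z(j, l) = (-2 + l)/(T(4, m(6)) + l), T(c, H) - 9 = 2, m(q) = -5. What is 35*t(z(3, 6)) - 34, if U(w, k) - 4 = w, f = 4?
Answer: 67/32 ≈ 2.0938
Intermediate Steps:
U(w, k) = 4 + w
T(c, H) = 11 (T(c, H) = 9 + 2 = 11)
z(j, l) = -(-2 + l)/(2*(11 + l))
t(P) = (4 + P)/(4 + 2*P) (t(P) = (P + 4)/(P + (4 + P)) = (4 + P)/(4 + 2*P))
35*t(z(3, 6)) - 34 = 35*((4 + (2 - 1*6)/(2*(11 + 6)))/(2*(2 + (2 - 1*6)/(2*(11 + 6))))) - 34 = 35*((4 + (½)*(2 - 6)/17)/(2*(2 + (½)*(2 - 6)/17))) - 34 = 35*((4 + (½)*(1/17)*(-4))/(2*(2 + (½)*(1/17)*(-4)))) - 34 = 35*((4 - 2/17)/(2*(2 - 2/17))) - 34 = 35*((½)*(66/17)/(32/17)) - 34 = 35*((½)*(17/32)*(66/17)) - 34 = 35*(33/32) - 34 = 1155/32 - 34 = 67/32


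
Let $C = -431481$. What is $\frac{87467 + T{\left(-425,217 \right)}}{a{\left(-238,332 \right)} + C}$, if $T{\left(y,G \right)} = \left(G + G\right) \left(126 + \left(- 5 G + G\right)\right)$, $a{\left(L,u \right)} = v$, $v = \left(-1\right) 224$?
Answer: $\frac{234561}{431705} \approx 0.54334$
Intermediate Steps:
$v = -224$
$a{\left(L,u \right)} = -224$
$T{\left(y,G \right)} = 2 G \left(126 - 4 G\right)$
$\frac{87467 + T{\left(-425,217 \right)}}{a{\left(-238,332 \right)} + C} = \frac{87467 + 4 \cdot 217 \left(63 - 434\right)}{-224 - 431481} = \frac{87467 + 4 \cdot 217 \left(63 - 434\right)}{-431705} = \left(87467 + 4 \cdot 217 \left(-371\right)\right) \left(- \frac{1}{431705}\right) = \left(87467 - 322028\right) \left(- \frac{1}{431705}\right) = \left(-234561\right) \left(- \frac{1}{431705}\right) = \frac{234561}{431705}$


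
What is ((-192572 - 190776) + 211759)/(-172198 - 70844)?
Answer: 171589/243042 ≈ 0.70601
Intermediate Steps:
((-192572 - 190776) + 211759)/(-172198 - 70844) = (-383348 + 211759)/(-243042) = -171589*(-1/243042) = 171589/243042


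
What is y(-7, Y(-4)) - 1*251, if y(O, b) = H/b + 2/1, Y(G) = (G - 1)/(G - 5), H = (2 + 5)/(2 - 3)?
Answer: -1308/5 ≈ -261.60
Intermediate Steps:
H = -7 (H = 7/(-1) = 7*(-1) = -7)
Y(G) = (-1 + G)/(-5 + G)
y(O, b) = 2 - 7/b (y(O, b) = -7/b + 2/1 = -7/b + 2*1 = -7/b + 2 = 2 - 7/b)
y(-7, Y(-4)) - 1*251 = (2 - 7*(-5 - 4)/(-1 - 4)) - 1*251 = (2 - 7/(-5/(-9))) - 251 = (2 - 7/((-⅑*(-5)))) - 251 = (2 - 7/5/9) - 251 = (2 - 7*9/5) - 251 = (2 - 63/5) - 251 = -53/5 - 251 = -1308/5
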